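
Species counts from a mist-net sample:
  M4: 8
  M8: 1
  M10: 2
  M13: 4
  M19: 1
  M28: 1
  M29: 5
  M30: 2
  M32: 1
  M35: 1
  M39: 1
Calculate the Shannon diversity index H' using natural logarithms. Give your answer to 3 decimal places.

2.074

Total N = 8+1+2+4+1+1+5+2+1+1+1 = 27, so the proportions are 0.2963, 0.03704, 0.07407, 0.14815, 0.03704, 0.03704, 0.18519, 0.07407, 0.03704, 0.03704, 0.03704 (working shown to 5 dp, full precision carried).
Each pᵢ ln pᵢ term: 0.2963×(-1.21640)=-0.36041, 0.03704×(-3.29584)=-0.12207, 0.07407×(-2.60269)=-0.19279, 0.14815×(-1.90954)=-0.28290, 0.03704×(-3.29584)=-0.12207, 0.03704×(-3.29584)=-0.12207, 0.18519×(-1.68640)=-0.31230, 0.07407×(-2.60269)=-0.19279, 0.03704×(-3.29584)=-0.12207, 0.03704×(-3.29584)=-0.12207, 0.03704×(-3.29584)=-0.12207.
Sum = -2.07360, so H' = 2.074.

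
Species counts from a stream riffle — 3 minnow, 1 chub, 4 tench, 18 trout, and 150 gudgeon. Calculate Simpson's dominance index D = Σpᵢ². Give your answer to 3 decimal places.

0.738

Total N = 3+1+4+18+150 = 176, so the proportions are 0.01705, 0.00568, 0.02273, 0.10227, 0.85227 (working shown to 5 dp, full precision carried).
D = 0.01705² + 0.00568² + 0.02273² + 0.10227² + 0.85227² = 0.00029 + 0.00003 + 0.00052 + 0.01046 + 0.72637 = 0.73767.
To 3 decimal places, D = 0.738.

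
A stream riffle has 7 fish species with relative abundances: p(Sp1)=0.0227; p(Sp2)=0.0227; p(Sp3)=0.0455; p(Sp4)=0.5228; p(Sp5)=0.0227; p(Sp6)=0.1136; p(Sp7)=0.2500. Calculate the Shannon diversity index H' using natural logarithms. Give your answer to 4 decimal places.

1.3311

Each pᵢ ln pᵢ term (working shown to 6 dp, full precision carried): 0.0227×(-3.785390)=-0.085928, 0.0227×(-3.785390)=-0.085928, 0.0455×(-3.090043)=-0.140597, 0.5228×(-0.648556)=-0.339065, 0.0227×(-3.785390)=-0.085928, 0.1136×(-2.175072)=-0.247088, 0.25×(-1.386294)=-0.346574.
Sum = -1.331109, so H' = 1.3311.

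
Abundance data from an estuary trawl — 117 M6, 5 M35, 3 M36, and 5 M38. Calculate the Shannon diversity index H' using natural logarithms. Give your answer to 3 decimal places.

0.432

Total N = 117+5+3+5 = 130, so the proportions are 0.9, 0.03846, 0.02308, 0.03846 (working shown to 5 dp, full precision carried).
Each pᵢ ln pᵢ term: 0.9×(-0.10536)=-0.09482, 0.03846×(-3.25810)=-0.12531, 0.02308×(-3.76892)=-0.08698, 0.03846×(-3.25810)=-0.12531.
Sum = -0.43242, so H' = 0.432.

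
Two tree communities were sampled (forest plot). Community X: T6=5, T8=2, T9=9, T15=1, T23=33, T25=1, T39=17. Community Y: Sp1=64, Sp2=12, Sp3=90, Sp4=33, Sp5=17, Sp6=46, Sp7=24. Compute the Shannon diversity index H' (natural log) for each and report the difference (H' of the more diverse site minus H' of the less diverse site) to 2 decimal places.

0.37

Community X: N=68, proportions 0.0735, 0.0294, 0.1324, 0.0147, 0.4853, 0.0147, 0.25, giving H' = 1.3848 (working shown to 4 dp, full precision carried).
Community Y: N=286, proportions 0.2238, 0.042, 0.3147, 0.1154, 0.0594, 0.1608, 0.0839, giving H' = 1.7507.
Difference = |1.3848 − 1.7507| = 0.3659, i.e. 0.37 to 2 decimal places.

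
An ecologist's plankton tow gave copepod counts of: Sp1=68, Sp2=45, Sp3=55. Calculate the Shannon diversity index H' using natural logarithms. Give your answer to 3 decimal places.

Total N = 68+45+55 = 168, so the proportions are 0.40476, 0.26786, 0.32738 (working shown to 5 dp, full precision carried).
Each pᵢ ln pᵢ term: 0.40476×(-0.90446)=-0.36609, 0.26786×(-1.31730)=-0.35285, 0.32738×(-1.11663)=-0.36556.
Sum = -1.08450, so H' = 1.085.

1.085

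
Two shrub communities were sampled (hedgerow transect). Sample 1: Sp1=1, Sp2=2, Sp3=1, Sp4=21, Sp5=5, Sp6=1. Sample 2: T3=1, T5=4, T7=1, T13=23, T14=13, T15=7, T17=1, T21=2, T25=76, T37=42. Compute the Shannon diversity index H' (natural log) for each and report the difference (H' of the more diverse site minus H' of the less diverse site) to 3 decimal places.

Sample 1: N=31, proportions 0.0322581, 0.0645161, 0.0322581, 0.6774194, 0.1612903, 0.0322581, giving H' = 1.0672628 (working shown to 7 dp, full precision carried).
Sample 2: N=170, proportions 0.0058824, 0.0235294, 0.0058824, 0.1352941, 0.0764706, 0.0411765, 0.0058824, 0.0117647, 0.4470588, 0.2470588, giving H' = 1.5350254.
Difference = |1.0672628 − 1.5350254| = 0.4677626, i.e. 0.468 to 3 decimal places.

0.468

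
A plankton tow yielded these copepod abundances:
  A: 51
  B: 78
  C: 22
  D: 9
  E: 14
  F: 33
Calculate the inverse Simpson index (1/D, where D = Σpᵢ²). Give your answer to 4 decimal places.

Total N = 51+78+22+9+14+33 = 207, so the proportions are 0.24637681, 0.37681159, 0.10628019, 0.04347826, 0.06763285, 0.15942029 (working shown to 8 dp, full precision carried).
D = 0.24637681² + 0.37681159² + 0.10628019² + 0.04347826² + 0.06763285² + 0.15942029² = 0.06070153 + 0.14198698 + 0.01129548 + 0.00189036 + 0.00457420 + 0.02541483 = 0.24586338.
So 1/D = 4.067299, i.e. 4.0673 to 4 decimal places.

4.0673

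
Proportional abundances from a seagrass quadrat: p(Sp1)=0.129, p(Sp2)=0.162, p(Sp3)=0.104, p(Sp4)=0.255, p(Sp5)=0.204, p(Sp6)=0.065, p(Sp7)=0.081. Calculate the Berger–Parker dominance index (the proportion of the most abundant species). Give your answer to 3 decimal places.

0.255

The largest proportion is 0.255, i.e. d = 0.255 to 3 decimal places.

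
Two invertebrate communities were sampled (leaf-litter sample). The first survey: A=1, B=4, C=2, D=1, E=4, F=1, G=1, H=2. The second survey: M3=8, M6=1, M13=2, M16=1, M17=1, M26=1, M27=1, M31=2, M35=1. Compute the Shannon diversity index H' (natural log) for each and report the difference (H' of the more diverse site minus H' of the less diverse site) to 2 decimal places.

0.09

The first survey: N=16, proportions 0.0625, 0.25, 0.125, 0.0625, 0.25, 0.0625, 0.0625, 0.125, giving H' = 1.90615 (working shown to 5 dp, full precision carried).
The second survey: N=18, proportions 0.44444, 0.05556, 0.11111, 0.05556, 0.05556, 0.05556, 0.05556, 0.11111, 0.05556, giving H' = 1.81214.
Difference = |1.90615 − 1.81214| = 0.09401, i.e. 0.09 to 2 decimal places.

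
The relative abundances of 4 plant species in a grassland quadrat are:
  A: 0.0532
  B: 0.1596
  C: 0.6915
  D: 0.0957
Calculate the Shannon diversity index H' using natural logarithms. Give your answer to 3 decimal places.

0.929

Each pᵢ ln pᵢ term (working shown to 5 dp, full precision carried): 0.0532×(-2.93370)=-0.15607, 0.1596×(-1.83508)=-0.29288, 0.6915×(-0.36889)=-0.25509, 0.0957×(-2.34654)=-0.22456.
Sum = -0.92860, so H' = 0.929.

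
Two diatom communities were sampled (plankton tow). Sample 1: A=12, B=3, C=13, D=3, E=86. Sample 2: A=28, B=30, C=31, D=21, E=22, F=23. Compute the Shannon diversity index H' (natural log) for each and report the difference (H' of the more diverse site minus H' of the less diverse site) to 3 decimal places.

0.888

Sample 1: N=117, proportions 0.102564, 0.025641, 0.111111, 0.025641, 0.735043, giving H' = 0.891843 (working shown to 6 dp, full precision carried).
Sample 2: N=155, proportions 0.180645, 0.193548, 0.2, 0.135484, 0.141935, 0.148387, giving H' = 1.779906.
Difference = |0.891843 − 1.779906| = 0.888063, i.e. 0.888 to 3 decimal places.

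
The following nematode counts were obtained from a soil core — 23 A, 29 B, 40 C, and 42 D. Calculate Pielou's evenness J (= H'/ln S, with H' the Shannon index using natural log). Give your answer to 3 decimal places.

0.980

Total N = 23+29+40+42 = 134, so the proportions are 0.17164, 0.21642, 0.29851, 0.31343 (working shown to 5 dp, full precision carried).
H' = −Σ pᵢ ln pᵢ = −((-0.30249) + (-0.33124) + (-0.36088) + (-0.36364)) = 1.35825.
With S = 4 species, ln S = 1.38629, so J = 1.35825/1.38629 = 0.97977, i.e. 0.980 to 3 decimal places.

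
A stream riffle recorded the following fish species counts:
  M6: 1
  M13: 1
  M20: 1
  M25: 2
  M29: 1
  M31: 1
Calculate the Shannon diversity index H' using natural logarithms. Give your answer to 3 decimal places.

Total N = 1+1+1+2+1+1 = 7, so the proportions are 0.14286, 0.14286, 0.14286, 0.28571, 0.14286, 0.14286 (working shown to 5 dp, full precision carried).
Each pᵢ ln pᵢ term: 0.14286×(-1.94591)=-0.27799, 0.14286×(-1.94591)=-0.27799, 0.14286×(-1.94591)=-0.27799, 0.28571×(-1.25276)=-0.35793, 0.14286×(-1.94591)=-0.27799, 0.14286×(-1.94591)=-0.27799.
Sum = -1.74787, so H' = 1.748.

1.748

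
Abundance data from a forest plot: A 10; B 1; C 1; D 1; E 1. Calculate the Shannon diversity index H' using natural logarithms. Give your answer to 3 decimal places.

0.994

Total N = 10+1+1+1+1 = 14, so the proportions are 0.71429, 0.07143, 0.07143, 0.07143, 0.07143 (working shown to 5 dp, full precision carried).
Each pᵢ ln pᵢ term: 0.71429×(-0.33647)=-0.24034, 0.07143×(-2.63906)=-0.18850, 0.07143×(-2.63906)=-0.18850, 0.07143×(-2.63906)=-0.18850, 0.07143×(-2.63906)=-0.18850.
Sum = -0.99435, so H' = 0.994.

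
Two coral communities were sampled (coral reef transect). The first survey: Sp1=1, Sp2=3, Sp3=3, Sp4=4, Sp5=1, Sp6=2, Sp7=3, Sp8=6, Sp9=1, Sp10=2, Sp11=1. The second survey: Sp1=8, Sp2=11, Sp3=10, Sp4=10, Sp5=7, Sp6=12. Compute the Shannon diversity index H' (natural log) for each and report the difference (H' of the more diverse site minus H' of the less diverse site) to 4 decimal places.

The first survey: N=27, proportions 0.037037, 0.111111, 0.111111, 0.148148, 0.037037, 0.074074, 0.111111, 0.222222, 0.037037, 0.074074, 0.037037, giving H' = 2.223399 (working shown to 6 dp, full precision carried).
The second survey: N=58, proportions 0.137931, 0.189655, 0.172414, 0.172414, 0.12069, 0.206897, giving H' = 1.775886.
Difference = |2.223399 − 1.775886| = 0.447513, i.e. 0.4475 to 4 decimal places.

0.4475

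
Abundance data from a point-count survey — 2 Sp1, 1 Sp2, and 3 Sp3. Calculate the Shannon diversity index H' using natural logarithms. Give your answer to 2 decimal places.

1.01

Total N = 2+1+3 = 6, so the proportions are 0.3333, 0.1667, 0.5 (working shown to 4 dp, full precision carried).
Each pᵢ ln pᵢ term: 0.3333×(-1.0986)=-0.3662, 0.1667×(-1.7918)=-0.2986, 0.5×(-0.6931)=-0.3466.
Sum = -1.0114, so H' = 1.01.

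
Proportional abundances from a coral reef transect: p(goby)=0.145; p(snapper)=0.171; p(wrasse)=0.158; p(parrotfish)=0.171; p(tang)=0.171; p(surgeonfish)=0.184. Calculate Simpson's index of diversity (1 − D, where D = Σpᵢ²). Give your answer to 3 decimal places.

0.832

D = 0.145² + 0.171² + 0.158² + 0.171² + 0.171² + 0.184² = 0.02102 + 0.02924 + 0.02496 + 0.02924 + 0.02924 + 0.03386 = 0.16757 (working shown to 5 dp, full precision carried).
So 1 − D = 0.83243, i.e. 0.832 to 3 decimal places.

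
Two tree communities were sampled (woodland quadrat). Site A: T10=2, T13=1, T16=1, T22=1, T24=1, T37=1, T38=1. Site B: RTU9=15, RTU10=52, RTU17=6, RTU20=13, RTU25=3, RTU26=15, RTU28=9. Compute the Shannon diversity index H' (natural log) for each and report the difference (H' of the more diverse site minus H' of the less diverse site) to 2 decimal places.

Site A: N=8, proportions 0.25, 0.125, 0.125, 0.125, 0.125, 0.125, 0.125, giving H' = 1.9062 (working shown to 4 dp, full precision carried).
Site B: N=113, proportions 0.1327, 0.4602, 0.0531, 0.115, 0.0265, 0.1327, 0.0796, giving H' = 1.5958.
Difference = |1.9062 − 1.5958| = 0.3104, i.e. 0.31 to 2 decimal places.

0.31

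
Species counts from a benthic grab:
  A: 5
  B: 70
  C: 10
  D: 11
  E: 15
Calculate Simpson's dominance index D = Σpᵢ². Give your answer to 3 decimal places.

Total N = 5+70+10+11+15 = 111, so the proportions are 0.04505, 0.63063, 0.09009, 0.0991, 0.13514 (working shown to 5 dp, full precision carried).
D = 0.04505² + 0.63063² + 0.09009² + 0.0991² + 0.13514² = 0.00203 + 0.39769 + 0.00812 + 0.00982 + 0.01826 = 0.43592.
To 3 decimal places, D = 0.436.

0.436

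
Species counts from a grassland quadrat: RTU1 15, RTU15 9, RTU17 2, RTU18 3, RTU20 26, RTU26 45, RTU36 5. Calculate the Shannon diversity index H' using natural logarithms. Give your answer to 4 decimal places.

1.5193

Total N = 15+9+2+3+26+45+5 = 105, so the proportions are 0.142857, 0.085714, 0.019048, 0.028571, 0.247619, 0.428571, 0.047619 (working shown to 6 dp, full precision carried).
Each pᵢ ln pᵢ term: 0.142857×(-1.945910)=-0.277987, 0.085714×(-2.456736)=-0.210577, 0.019048×(-3.960813)=-0.075444, 0.028571×(-3.555348)=-0.101581, 0.247619×(-1.395864)=-0.345642, 0.428571×(-0.847298)=-0.363128, 0.047619×(-3.044522)=-0.144977.
Sum = -1.519337, so H' = 1.5193.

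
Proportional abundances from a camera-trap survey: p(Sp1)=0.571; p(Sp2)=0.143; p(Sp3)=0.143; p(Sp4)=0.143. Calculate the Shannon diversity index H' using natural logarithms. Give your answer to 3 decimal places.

Each pᵢ ln pᵢ term (working shown to 5 dp, full precision carried): 0.571×(-0.56037)=-0.31997, 0.143×(-1.94491)=-0.27812, 0.143×(-1.94491)=-0.27812, 0.143×(-1.94491)=-0.27812.
Sum = -1.15434, so H' = 1.154.

1.154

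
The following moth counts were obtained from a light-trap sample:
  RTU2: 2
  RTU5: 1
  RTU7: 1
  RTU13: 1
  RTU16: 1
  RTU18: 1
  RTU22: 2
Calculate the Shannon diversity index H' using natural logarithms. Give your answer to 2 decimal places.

Total N = 2+1+1+1+1+1+2 = 9, so the proportions are 0.2222, 0.1111, 0.1111, 0.1111, 0.1111, 0.1111, 0.2222 (working shown to 4 dp, full precision carried).
Each pᵢ ln pᵢ term: 0.2222×(-1.5041)=-0.3342, 0.1111×(-2.1972)=-0.2441, 0.1111×(-2.1972)=-0.2441, 0.1111×(-2.1972)=-0.2441, 0.1111×(-2.1972)=-0.2441, 0.1111×(-2.1972)=-0.2441, 0.2222×(-1.5041)=-0.3342.
Sum = -1.8892, so H' = 1.89.

1.89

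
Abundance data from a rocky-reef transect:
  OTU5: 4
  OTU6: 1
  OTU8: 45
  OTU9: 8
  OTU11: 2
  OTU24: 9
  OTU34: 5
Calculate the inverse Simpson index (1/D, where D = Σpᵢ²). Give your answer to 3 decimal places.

Total N = 4+1+45+8+2+9+5 = 74, so the proportions are 0.054054, 0.013514, 0.608108, 0.108108, 0.027027, 0.121622, 0.067568 (working shown to 6 dp, full precision carried).
D = 0.054054² + 0.013514² + 0.608108² + 0.108108² + 0.027027² + 0.121622² + 0.067568² = 0.002922 + 0.000183 + 0.369795 + 0.011687 + 0.000730 + 0.014792 + 0.004565 = 0.404675.
So 1/D = 2.47112, i.e. 2.471 to 3 decimal places.

2.471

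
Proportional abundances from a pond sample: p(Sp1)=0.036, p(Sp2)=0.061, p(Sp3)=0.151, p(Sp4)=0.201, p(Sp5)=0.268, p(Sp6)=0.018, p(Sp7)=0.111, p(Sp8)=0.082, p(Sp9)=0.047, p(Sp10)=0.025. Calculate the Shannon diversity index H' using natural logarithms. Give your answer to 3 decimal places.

Each pᵢ ln pᵢ term (working shown to 5 dp, full precision carried): 0.036×(-3.32424)=-0.11967, 0.061×(-2.79688)=-0.17061, 0.151×(-1.89048)=-0.28546, 0.201×(-1.60445)=-0.32249, 0.268×(-1.31677)=-0.35289, 0.018×(-4.01738)=-0.07231, 0.111×(-2.19823)=-0.24400, 0.082×(-2.50104)=-0.20508, 0.047×(-3.05761)=-0.14371, 0.025×(-3.68888)=-0.09222.
Sum = -2.00846, so H' = 2.008.

2.008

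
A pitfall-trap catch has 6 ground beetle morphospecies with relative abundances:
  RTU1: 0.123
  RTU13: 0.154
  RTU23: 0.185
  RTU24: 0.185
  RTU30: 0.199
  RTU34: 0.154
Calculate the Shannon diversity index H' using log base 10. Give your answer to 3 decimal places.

Each pᵢ log₁₀ pᵢ term (working shown to 5 dp, full precision carried): 0.123×(-0.91009)=-0.11194, 0.154×(-0.81248)=-0.12512, 0.185×(-0.73283)=-0.13557, 0.185×(-0.73283)=-0.13557, 0.199×(-0.70115)=-0.13953, 0.154×(-0.81248)=-0.12512.
Sum = -0.77286, so H' = 0.773.

0.773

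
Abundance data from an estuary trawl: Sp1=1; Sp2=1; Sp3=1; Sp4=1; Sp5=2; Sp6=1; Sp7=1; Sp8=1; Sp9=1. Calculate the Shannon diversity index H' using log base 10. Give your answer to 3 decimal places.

0.940

Total N = 1+1+1+1+2+1+1+1+1 = 10, so the proportions are 0.1, 0.1, 0.1, 0.1, 0.2, 0.1, 0.1, 0.1, 0.1 (working shown to 5 dp, full precision carried).
Each pᵢ log₁₀ pᵢ term: 0.1×(-1.00000)=-0.10000, 0.1×(-1.00000)=-0.10000, 0.1×(-1.00000)=-0.10000, 0.1×(-1.00000)=-0.10000, 0.2×(-0.69897)=-0.13979, 0.1×(-1.00000)=-0.10000, 0.1×(-1.00000)=-0.10000, 0.1×(-1.00000)=-0.10000, 0.1×(-1.00000)=-0.10000.
Sum = -0.93979, so H' = 0.940.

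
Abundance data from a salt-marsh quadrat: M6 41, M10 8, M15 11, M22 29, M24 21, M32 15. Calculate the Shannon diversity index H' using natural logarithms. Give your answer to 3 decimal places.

1.649

Total N = 41+8+11+29+21+15 = 125, so the proportions are 0.328, 0.064, 0.088, 0.232, 0.168, 0.12 (working shown to 5 dp, full precision carried).
Each pᵢ ln pᵢ term: 0.328×(-1.11474)=-0.36564, 0.064×(-2.74887)=-0.17593, 0.088×(-2.43042)=-0.21388, 0.232×(-1.46102)=-0.33896, 0.168×(-1.78379)=-0.29968, 0.12×(-2.12026)=-0.25443.
Sum = -1.64850, so H' = 1.649.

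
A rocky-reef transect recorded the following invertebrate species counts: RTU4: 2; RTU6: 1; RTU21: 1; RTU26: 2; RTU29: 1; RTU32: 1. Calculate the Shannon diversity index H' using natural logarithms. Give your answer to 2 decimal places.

Total N = 2+1+1+2+1+1 = 8, so the proportions are 0.25, 0.125, 0.125, 0.25, 0.125, 0.125 (working shown to 4 dp, full precision carried).
Each pᵢ ln pᵢ term: 0.25×(-1.3863)=-0.3466, 0.125×(-2.0794)=-0.2599, 0.125×(-2.0794)=-0.2599, 0.25×(-1.3863)=-0.3466, 0.125×(-2.0794)=-0.2599, 0.125×(-2.0794)=-0.2599.
Sum = -1.7329, so H' = 1.73.

1.73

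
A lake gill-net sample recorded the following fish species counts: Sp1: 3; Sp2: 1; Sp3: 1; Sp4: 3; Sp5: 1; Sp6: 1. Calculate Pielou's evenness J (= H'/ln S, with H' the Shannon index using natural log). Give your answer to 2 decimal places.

Total N = 3+1+1+3+1+1 = 10, so the proportions are 0.3, 0.1, 0.1, 0.3, 0.1, 0.1 (working shown to 4 dp, full precision carried).
H' = −Σ pᵢ ln pᵢ = −((-0.3612) + (-0.2303) + (-0.2303) + (-0.3612) + (-0.2303) + (-0.2303)) = 1.6434.
With S = 6 species, ln S = 1.7918, so J = 1.6434/1.7918 = 0.9172, i.e. 0.92 to 2 decimal places.

0.92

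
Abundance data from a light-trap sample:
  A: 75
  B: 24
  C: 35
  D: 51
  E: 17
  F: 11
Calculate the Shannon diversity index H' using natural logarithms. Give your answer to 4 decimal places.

Total N = 75+24+35+51+17+11 = 213, so the proportions are 0.352113, 0.112676, 0.164319, 0.239437, 0.079812, 0.051643 (working shown to 6 dp, full precision carried).
Each pᵢ ln pᵢ term: 0.352113×(-1.043804)=-0.367537, 0.112676×(-2.183238)=-0.245999, 0.164319×(-1.805944)=-0.296751, 0.239437×(-1.429467)=-0.342267, 0.079812×(-2.528079)=-0.201772, 0.051643×(-2.963397)=-0.153039.
Sum = -1.607364, so H' = 1.6074.

1.6074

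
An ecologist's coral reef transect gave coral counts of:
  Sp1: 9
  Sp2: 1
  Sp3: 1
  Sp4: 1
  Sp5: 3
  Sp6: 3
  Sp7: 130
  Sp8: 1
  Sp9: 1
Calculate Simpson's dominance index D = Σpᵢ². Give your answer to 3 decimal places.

Total N = 9+1+1+1+3+3+130+1+1 = 150, so the proportions are 0.06, 0.00667, 0.00667, 0.00667, 0.02, 0.02, 0.86667, 0.00667, 0.00667 (working shown to 5 dp, full precision carried).
D = 0.06² + 0.00667² + 0.00667² + 0.00667² + 0.02² + 0.02² + 0.86667² + 0.00667² + 0.00667² = 0.00360 + 0.00004 + 0.00004 + 0.00004 + 0.00040 + 0.00040 + 0.75111 + 0.00004 + 0.00004 = 0.75573.
To 3 decimal places, D = 0.756.

0.756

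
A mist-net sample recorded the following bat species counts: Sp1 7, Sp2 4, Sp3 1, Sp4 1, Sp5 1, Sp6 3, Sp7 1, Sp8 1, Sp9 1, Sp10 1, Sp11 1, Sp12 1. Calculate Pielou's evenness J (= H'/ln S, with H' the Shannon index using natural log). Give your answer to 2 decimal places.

0.87

Total N = 7+4+1+1+1+3+1+1+1+1+1+1 = 23, so the proportions are 0.3043, 0.1739, 0.0435, 0.0435, 0.0435, 0.1304, 0.0435, 0.0435, 0.0435, 0.0435, 0.0435, 0.0435 (working shown to 4 dp, full precision carried).
H' = −Σ pᵢ ln pᵢ = −((-0.3620) + (-0.3042) + (-0.1363) + (-0.1363) + (-0.1363) + (-0.2657) + (-0.1363) + (-0.1363) + (-0.1363) + (-0.1363) + (-0.1363) + (-0.1363)) = 2.1589.
With S = 12 species, ln S = 2.4849, so J = 2.1589/2.4849 = 0.8688, i.e. 0.87 to 2 decimal places.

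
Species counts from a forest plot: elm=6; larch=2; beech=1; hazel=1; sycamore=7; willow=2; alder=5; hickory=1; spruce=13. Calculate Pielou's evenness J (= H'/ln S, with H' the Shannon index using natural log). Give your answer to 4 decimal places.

0.8347

Total N = 6+2+1+1+7+2+5+1+13 = 38, so the proportions are 0.157895, 0.052632, 0.026316, 0.026316, 0.184211, 0.052632, 0.131579, 0.026316, 0.342105 (working shown to 6 dp, full precision carried).
H' = −Σ pᵢ ln pᵢ = −((-0.291446) + (-0.154970) + (-0.095726) + (-0.095726) + (-0.311625) + (-0.154970) + (-0.266862) + (-0.095726) + (-0.366955)) = 1.834006.
With S = 9 species, ln S = 2.197225, so J = 1.834006/2.197225 = 0.834692, i.e. 0.8347 to 4 decimal places.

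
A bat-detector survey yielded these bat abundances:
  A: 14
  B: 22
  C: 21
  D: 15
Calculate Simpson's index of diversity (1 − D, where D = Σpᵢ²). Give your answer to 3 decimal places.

Total N = 14+22+21+15 = 72, so the proportions are 0.19444, 0.30556, 0.29167, 0.20833 (working shown to 5 dp, full precision carried).
D = 0.19444² + 0.30556² + 0.29167² + 0.20833² = 0.03781 + 0.09336 + 0.08507 + 0.04340 = 0.25965.
So 1 − D = 0.74035, i.e. 0.740 to 3 decimal places.

0.740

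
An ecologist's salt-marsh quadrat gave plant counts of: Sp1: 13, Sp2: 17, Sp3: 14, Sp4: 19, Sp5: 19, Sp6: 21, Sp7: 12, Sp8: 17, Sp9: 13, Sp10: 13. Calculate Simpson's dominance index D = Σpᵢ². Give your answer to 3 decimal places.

Total N = 13+17+14+19+19+21+12+17+13+13 = 158, so the proportions are 0.08228, 0.10759, 0.08861, 0.12025, 0.12025, 0.13291, 0.07595, 0.10759, 0.08228, 0.08228 (working shown to 5 dp, full precision carried).
D = 0.08228² + 0.10759² + 0.08861² + 0.12025² + 0.12025² + 0.13291² + 0.07595² + 0.10759² + 0.08228² + 0.08228² = 0.00677 + 0.01158 + 0.00785 + 0.01446 + 0.01446 + 0.01767 + 0.00577 + 0.01158 + 0.00677 + 0.00677 = 0.10367.
To 3 decimal places, D = 0.104.

0.104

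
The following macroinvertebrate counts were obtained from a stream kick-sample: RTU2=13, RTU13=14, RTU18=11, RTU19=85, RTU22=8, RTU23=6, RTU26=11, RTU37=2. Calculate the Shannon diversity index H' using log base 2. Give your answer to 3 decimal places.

Total N = 13+14+11+85+8+6+11+2 = 150, so the proportions are 0.08667, 0.09333, 0.07333, 0.56667, 0.05333, 0.04, 0.07333, 0.01333 (working shown to 5 dp, full precision carried).
Each pᵢ log₂ pᵢ term: 0.08667×(-3.52838)=-0.30579, 0.09333×(-3.42146)=-0.31934, 0.07333×(-3.76939)=-0.27642, 0.56667×(-0.81943)=-0.46434, 0.05333×(-4.22882)=-0.22554, 0.04×(-4.64386)=-0.18575, 0.07333×(-3.76939)=-0.27642, 0.01333×(-6.22882)=-0.08305.
Sum = -2.13666, so H' = 2.137.

2.137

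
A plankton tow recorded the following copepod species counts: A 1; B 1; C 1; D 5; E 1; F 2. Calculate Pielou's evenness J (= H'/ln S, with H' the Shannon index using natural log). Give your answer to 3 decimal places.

Total N = 1+1+1+5+1+2 = 11, so the proportions are 0.09091, 0.09091, 0.09091, 0.45455, 0.09091, 0.18182 (working shown to 5 dp, full precision carried).
H' = −Σ pᵢ ln pᵢ = −((-0.21799) + (-0.21799) + (-0.21799) + (-0.35839) + (-0.21799) + (-0.30995)) = 1.54031.
With S = 6 species, ln S = 1.79176, so J = 1.54031/1.79176 = 0.85966, i.e. 0.860 to 3 decimal places.

0.860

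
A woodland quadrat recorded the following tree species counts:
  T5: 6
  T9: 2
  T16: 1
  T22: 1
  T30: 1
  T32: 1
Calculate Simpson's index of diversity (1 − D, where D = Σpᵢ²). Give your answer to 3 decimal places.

Total N = 6+2+1+1+1+1 = 12, so the proportions are 0.5, 0.16667, 0.08333, 0.08333, 0.08333, 0.08333 (working shown to 5 dp, full precision carried).
D = 0.5² + 0.16667² + 0.08333² + 0.08333² + 0.08333² + 0.08333² = 0.25000 + 0.02778 + 0.00694 + 0.00694 + 0.00694 + 0.00694 = 0.30556.
So 1 − D = 0.69444, i.e. 0.694 to 3 decimal places.

0.694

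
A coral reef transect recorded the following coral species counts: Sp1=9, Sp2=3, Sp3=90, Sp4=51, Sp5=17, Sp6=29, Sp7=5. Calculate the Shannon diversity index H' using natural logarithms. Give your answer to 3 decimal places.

Total N = 9+3+90+51+17+29+5 = 204, so the proportions are 0.04412, 0.01471, 0.44118, 0.25, 0.08333, 0.14216, 0.02451 (working shown to 5 dp, full precision carried).
Each pᵢ ln pᵢ term: 0.04412×(-3.12090)=-0.13769, 0.01471×(-4.21951)=-0.06205, 0.44118×(-0.81831)=-0.36102, 0.25×(-1.38629)=-0.34657, 0.08333×(-2.48491)=-0.20708, 0.14216×(-1.95082)=-0.27732, 0.02451×(-3.70868)=-0.09090.
Sum = -1.48263, so H' = 1.483.

1.483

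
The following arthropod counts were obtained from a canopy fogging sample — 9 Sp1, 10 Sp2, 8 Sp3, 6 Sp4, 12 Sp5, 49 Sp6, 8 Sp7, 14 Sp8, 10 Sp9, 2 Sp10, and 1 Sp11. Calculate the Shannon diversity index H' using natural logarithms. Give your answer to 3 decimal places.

Total N = 9+10+8+6+12+49+8+14+10+2+1 = 129, so the proportions are 0.06977, 0.07752, 0.06202, 0.04651, 0.09302, 0.37984, 0.06202, 0.10853, 0.07752, 0.0155, 0.00775 (working shown to 5 dp, full precision carried).
Each pᵢ ln pᵢ term: 0.06977×(-2.66259)=-0.18576, 0.07752×(-2.55723)=-0.19823, 0.06202×(-2.78037)=-0.17243, 0.04651×(-3.06805)=-0.14270, 0.09302×(-2.37491)=-0.22092, 0.37984×(-0.96799)=-0.36769, 0.06202×(-2.78037)=-0.17243, 0.10853×(-2.22076)=-0.24101, 0.07752×(-2.55723)=-0.19823, 0.0155×(-4.16667)=-0.06460, 0.00775×(-4.85981)=-0.03767.
Sum = -2.00168, so H' = 2.002.

2.002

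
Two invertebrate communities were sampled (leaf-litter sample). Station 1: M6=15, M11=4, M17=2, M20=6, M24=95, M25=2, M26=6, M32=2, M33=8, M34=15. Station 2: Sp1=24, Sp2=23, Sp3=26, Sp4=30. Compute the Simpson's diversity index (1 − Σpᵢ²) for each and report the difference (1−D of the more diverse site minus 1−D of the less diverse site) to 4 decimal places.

0.1485

Station 1: N=155, proportions 0.096774, 0.025806, 0.012903, 0.03871, 0.612903, 0.012903, 0.03871, 0.012903, 0.051613, 0.096774, giving 1−D = 0.598793 (working shown to 6 dp, full precision carried).
Station 2: N=103, proportions 0.23301, 0.223301, 0.252427, 0.291262, giving 1−D = 0.747290.
Difference = |0.598793 − 0.747290| = 0.148497, i.e. 0.1485 to 4 decimal places.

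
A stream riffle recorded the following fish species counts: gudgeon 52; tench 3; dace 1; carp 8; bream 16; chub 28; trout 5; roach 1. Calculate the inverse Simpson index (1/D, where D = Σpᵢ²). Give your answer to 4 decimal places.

3.3809

Total N = 52+3+1+8+16+28+5+1 = 114, so the proportions are 0.45614035, 0.02631579, 0.00877193, 0.07017544, 0.14035088, 0.24561404, 0.04385965, 0.00877193 (working shown to 8 dp, full precision carried).
D = 0.45614035² + 0.02631579² + 0.00877193² + 0.07017544² + 0.14035088² + 0.24561404² + 0.04385965² + 0.00877193² = 0.20806402 + 0.00069252 + 0.00007695 + 0.00492459 + 0.01969837 + 0.06032625 + 0.00192367 + 0.00007695 = 0.29578332.
So 1/D = 3.380853, i.e. 3.3809 to 4 decimal places.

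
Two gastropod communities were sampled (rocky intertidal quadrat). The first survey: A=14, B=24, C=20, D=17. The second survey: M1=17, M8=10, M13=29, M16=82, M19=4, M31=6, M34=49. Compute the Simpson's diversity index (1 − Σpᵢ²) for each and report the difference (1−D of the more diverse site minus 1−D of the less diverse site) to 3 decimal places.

The first survey: N=75, proportions 0.18667, 0.32, 0.26667, 0.22667, giving 1−D = 0.74027 (working shown to 5 dp, full precision carried).
The second survey: N=197, proportions 0.08629, 0.05076, 0.14721, 0.41624, 0.0203, 0.03046, 0.24873, giving 1−D = 0.73184.
Difference = |0.74027 − 0.73184| = 0.00843, i.e. 0.008 to 3 decimal places.

0.008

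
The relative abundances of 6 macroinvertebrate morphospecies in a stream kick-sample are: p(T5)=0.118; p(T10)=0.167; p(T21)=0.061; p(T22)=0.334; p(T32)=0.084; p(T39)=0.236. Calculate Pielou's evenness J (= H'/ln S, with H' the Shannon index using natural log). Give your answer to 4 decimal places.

H' = −Σ pᵢ ln pᵢ = −((-0.252174) + (-0.298890) + (-0.170610) + (-0.366269) + (-0.208063) + (-0.340766)) = 1.636772 (working shown to 6 dp, full precision carried).
With S = 6 species, ln S = 1.791759, so J = 1.636772/1.791759 = 0.913500, i.e. 0.9135 to 4 decimal places.

0.9135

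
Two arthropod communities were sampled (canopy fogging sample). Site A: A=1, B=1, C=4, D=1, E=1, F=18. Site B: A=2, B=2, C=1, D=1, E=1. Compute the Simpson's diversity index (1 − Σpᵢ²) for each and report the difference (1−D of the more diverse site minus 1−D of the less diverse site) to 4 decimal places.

Site A: N=26, proportions 0.038462, 0.038462, 0.153846, 0.038462, 0.038462, 0.692308, giving 1−D = 0.491124 (working shown to 6 dp, full precision carried).
Site B: N=7, proportions 0.285714, 0.285714, 0.142857, 0.142857, 0.142857, giving 1−D = 0.775510.
Difference = |0.491124 − 0.775510| = 0.284386, i.e. 0.2844 to 4 decimal places.

0.2844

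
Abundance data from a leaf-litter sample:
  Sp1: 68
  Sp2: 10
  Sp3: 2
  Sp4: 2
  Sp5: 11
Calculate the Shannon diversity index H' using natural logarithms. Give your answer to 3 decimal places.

0.886

Total N = 68+10+2+2+11 = 93, so the proportions are 0.73118, 0.10753, 0.02151, 0.02151, 0.11828 (working shown to 5 dp, full precision carried).
Each pᵢ ln pᵢ term: 0.73118×(-0.31309)=-0.22893, 0.10753×(-2.23001)=-0.23979, 0.02151×(-3.83945)=-0.08257, 0.02151×(-3.83945)=-0.08257, 0.11828×(-2.13470)=-0.25249.
Sum = -0.88634, so H' = 0.886.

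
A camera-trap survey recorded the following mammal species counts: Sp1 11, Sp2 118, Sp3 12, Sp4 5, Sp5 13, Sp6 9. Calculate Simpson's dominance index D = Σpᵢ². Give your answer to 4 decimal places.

Total N = 11+118+12+5+13+9 = 168, so the proportions are 0.065476, 0.702381, 0.071429, 0.029762, 0.077381, 0.053571 (working shown to 6 dp, full precision carried).
D = 0.065476² + 0.702381² + 0.071429² + 0.029762² + 0.077381² + 0.053571² = 0.004287 + 0.493339 + 0.005102 + 0.000886 + 0.005988 + 0.002870 = 0.512472.
To 4 decimal places, D = 0.5125.

0.5125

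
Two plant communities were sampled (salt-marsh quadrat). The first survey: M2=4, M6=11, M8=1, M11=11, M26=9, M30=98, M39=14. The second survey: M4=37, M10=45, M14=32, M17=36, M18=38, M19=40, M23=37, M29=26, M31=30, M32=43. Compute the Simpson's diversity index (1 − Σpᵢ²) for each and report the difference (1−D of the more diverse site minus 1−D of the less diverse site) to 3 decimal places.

The first survey: N=148, proportions 0.02703, 0.07432, 0.00676, 0.07432, 0.06081, 0.66216, 0.09459, giving 1−D = 0.53707 (working shown to 5 dp, full precision carried).
The second survey: N=364, proportions 0.10165, 0.12363, 0.08791, 0.0989, 0.1044, 0.10989, 0.10165, 0.07143, 0.08242, 0.11813, giving 1−D = 0.89772.
Difference = |0.53707 − 0.89772| = 0.36065, i.e. 0.361 to 3 decimal places.

0.361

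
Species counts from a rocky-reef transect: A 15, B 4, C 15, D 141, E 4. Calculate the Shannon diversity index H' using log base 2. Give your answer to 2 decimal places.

1.12

Total N = 15+4+15+141+4 = 179, so the proportions are 0.0838, 0.0223, 0.0838, 0.7877, 0.0223 (working shown to 4 dp, full precision carried).
Each pᵢ log₂ pᵢ term: 0.0838×(-3.5769)=-0.2997, 0.0223×(-5.4838)=-0.1225, 0.0838×(-3.5769)=-0.2997, 0.7877×(-0.3443)=-0.2712, 0.0223×(-5.4838)=-0.1225.
Sum = -1.1158, so H' = 1.12.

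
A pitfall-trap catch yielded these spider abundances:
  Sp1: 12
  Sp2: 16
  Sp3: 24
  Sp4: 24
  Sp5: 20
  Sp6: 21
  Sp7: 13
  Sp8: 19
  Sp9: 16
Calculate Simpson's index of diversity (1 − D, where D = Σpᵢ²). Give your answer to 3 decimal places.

0.883

Total N = 12+16+24+24+20+21+13+19+16 = 165, so the proportions are 0.07273, 0.09697, 0.14545, 0.14545, 0.12121, 0.12727, 0.07879, 0.11515, 0.09697 (working shown to 5 dp, full precision carried).
D = 0.07273² + 0.09697² + 0.14545² + 0.14545² + 0.12121² + 0.12727² + 0.07879² + 0.11515² + 0.09697² = 0.00529 + 0.00940 + 0.02116 + 0.02116 + 0.01469 + 0.01620 + 0.00621 + 0.01326 + 0.00940 = 0.11677.
So 1 − D = 0.88323, i.e. 0.883 to 3 decimal places.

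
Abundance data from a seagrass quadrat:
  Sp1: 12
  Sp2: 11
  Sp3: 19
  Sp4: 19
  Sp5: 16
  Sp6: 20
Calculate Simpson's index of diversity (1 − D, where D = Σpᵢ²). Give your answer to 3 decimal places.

Total N = 12+11+19+19+16+20 = 97, so the proportions are 0.12371, 0.1134, 0.19588, 0.19588, 0.16495, 0.20619 (working shown to 5 dp, full precision carried).
D = 0.12371² + 0.1134² + 0.19588² + 0.19588² + 0.16495² + 0.20619² = 0.01530 + 0.01286 + 0.03837 + 0.03837 + 0.02721 + 0.04251 = 0.17462.
So 1 − D = 0.82538, i.e. 0.825 to 3 decimal places.

0.825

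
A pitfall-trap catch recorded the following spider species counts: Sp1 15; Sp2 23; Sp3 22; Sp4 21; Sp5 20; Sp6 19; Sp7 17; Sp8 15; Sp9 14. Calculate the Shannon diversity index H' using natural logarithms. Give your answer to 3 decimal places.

2.183

Total N = 15+23+22+21+20+19+17+15+14 = 166, so the proportions are 0.09036, 0.13855, 0.13253, 0.12651, 0.12048, 0.11446, 0.10241, 0.09036, 0.08434 (working shown to 5 dp, full precision carried).
Each pᵢ ln pᵢ term: 0.09036×(-2.40394)=-0.21722, 0.13855×(-1.97649)=-0.27385, 0.13253×(-2.02095)=-0.26784, 0.12651×(-2.06747)=-0.26155, 0.12048×(-2.11626)=-0.25497, 0.11446×(-2.16755)=-0.24809, 0.10241×(-2.27877)=-0.23337, 0.09036×(-2.40394)=-0.21722, 0.08434×(-2.47293)=-0.20856.
Sum = -2.18267, so H' = 2.183.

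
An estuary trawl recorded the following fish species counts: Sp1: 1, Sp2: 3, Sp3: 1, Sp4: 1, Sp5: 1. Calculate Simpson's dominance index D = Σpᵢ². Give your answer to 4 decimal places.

0.2653

Total N = 1+3+1+1+1 = 7, so the proportions are 0.142857, 0.428571, 0.142857, 0.142857, 0.142857 (working shown to 6 dp, full precision carried).
D = 0.142857² + 0.428571² + 0.142857² + 0.142857² + 0.142857² = 0.020408 + 0.183673 + 0.020408 + 0.020408 + 0.020408 = 0.265306.
To 4 decimal places, D = 0.2653.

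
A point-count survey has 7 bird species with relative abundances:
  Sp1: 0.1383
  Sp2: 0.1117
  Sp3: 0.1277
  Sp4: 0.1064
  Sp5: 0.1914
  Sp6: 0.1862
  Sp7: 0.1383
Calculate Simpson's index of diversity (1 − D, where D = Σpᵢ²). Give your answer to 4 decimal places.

D = 0.1383² + 0.1117² + 0.1277² + 0.1064² + 0.1914² + 0.1862² + 0.1383² = 0.019127 + 0.012477 + 0.016307 + 0.011321 + 0.036634 + 0.034670 + 0.019127 = 0.149663 (working shown to 6 dp, full precision carried).
So 1 − D = 0.850337, i.e. 0.8503 to 4 decimal places.

0.8503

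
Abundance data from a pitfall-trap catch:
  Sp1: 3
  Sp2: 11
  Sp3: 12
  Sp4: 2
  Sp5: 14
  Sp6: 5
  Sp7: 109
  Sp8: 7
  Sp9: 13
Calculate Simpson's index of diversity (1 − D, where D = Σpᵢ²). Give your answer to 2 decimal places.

0.59

Total N = 3+11+12+2+14+5+109+7+13 = 176, so the proportions are 0.017, 0.0625, 0.0682, 0.0114, 0.0795, 0.0284, 0.6193, 0.0398, 0.0739 (working shown to 4 dp, full precision carried).
D = 0.017² + 0.0625² + 0.0682² + 0.0114² + 0.0795² + 0.0284² + 0.6193² + 0.0398² + 0.0739² = 0.0003 + 0.0039 + 0.0046 + 0.0001 + 0.0063 + 0.0008 + 0.3836 + 0.0016 + 0.0055 = 0.4067.
So 1 − D = 0.5933, i.e. 0.59 to 2 decimal places.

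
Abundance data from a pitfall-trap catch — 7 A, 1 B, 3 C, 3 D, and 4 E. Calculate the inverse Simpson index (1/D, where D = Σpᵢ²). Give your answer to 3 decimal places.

Total N = 7+1+3+3+4 = 18, so the proportions are 0.3888889, 0.0555556, 0.1666667, 0.1666667, 0.2222222 (working shown to 7 dp, full precision carried).
D = 0.3888889² + 0.0555556² + 0.1666667² + 0.1666667² + 0.2222222² = 0.1512346 + 0.0030864 + 0.0277778 + 0.0277778 + 0.0493827 = 0.2592593.
So 1/D = 3.85714, i.e. 3.857 to 3 decimal places.

3.857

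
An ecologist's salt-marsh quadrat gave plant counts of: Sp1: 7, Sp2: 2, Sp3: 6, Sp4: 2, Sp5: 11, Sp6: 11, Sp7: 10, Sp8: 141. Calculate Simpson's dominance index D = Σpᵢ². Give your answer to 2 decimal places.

Total N = 7+2+6+2+11+11+10+141 = 190, so the proportions are 0.0368, 0.0105, 0.0316, 0.0105, 0.0579, 0.0579, 0.0526, 0.7421 (working shown to 4 dp, full precision carried).
D = 0.0368² + 0.0105² + 0.0316² + 0.0105² + 0.0579² + 0.0579² + 0.0526² + 0.7421² = 0.0014 + 0.0001 + 0.0010 + 0.0001 + 0.0034 + 0.0034 + 0.0028 + 0.5507 = 0.5628.
To 2 decimal places, D = 0.56.

0.56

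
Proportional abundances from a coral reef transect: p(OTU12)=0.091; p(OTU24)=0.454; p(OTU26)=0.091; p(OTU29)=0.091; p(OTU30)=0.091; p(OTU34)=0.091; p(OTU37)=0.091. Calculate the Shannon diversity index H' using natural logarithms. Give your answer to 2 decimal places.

1.67

Each pᵢ ln pᵢ term (working shown to 4 dp, full precision carried): 0.091×(-2.3969)=-0.2181, 0.454×(-0.7897)=-0.3585, 0.091×(-2.3969)=-0.2181, 0.091×(-2.3969)=-0.2181, 0.091×(-2.3969)=-0.2181, 0.091×(-2.3969)=-0.2181, 0.091×(-2.3969)=-0.2181.
Sum = -1.6672, so H' = 1.67.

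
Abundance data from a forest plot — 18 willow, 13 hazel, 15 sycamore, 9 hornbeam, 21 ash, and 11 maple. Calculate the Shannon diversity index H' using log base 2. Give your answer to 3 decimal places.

Total N = 18+13+15+9+21+11 = 87, so the proportions are 0.2069, 0.14943, 0.17241, 0.10345, 0.24138, 0.12644 (working shown to 5 dp, full precision carried).
Each pᵢ log₂ pᵢ term: 0.2069×(-2.27302)=-0.47028, 0.14943×(-2.74250)=-0.40980, 0.17241×(-2.53605)=-0.43725, 0.10345×(-3.27302)=-0.33859, 0.24138×(-2.05063)=-0.49498, 0.12644×(-2.98351)=-0.37723.
Sum = -2.52812, so H' = 2.528.

2.528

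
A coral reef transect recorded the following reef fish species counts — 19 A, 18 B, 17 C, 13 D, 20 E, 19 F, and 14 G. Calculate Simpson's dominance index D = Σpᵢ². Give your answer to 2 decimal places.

Total N = 19+18+17+13+20+19+14 = 120, so the proportions are 0.1583, 0.15, 0.1417, 0.1083, 0.1667, 0.1583, 0.1167 (working shown to 4 dp, full precision carried).
D = 0.1583² + 0.15² + 0.1417² + 0.1083² + 0.1667² + 0.1583² + 0.1167² = 0.0251 + 0.0225 + 0.0201 + 0.0117 + 0.0278 + 0.0251 + 0.0136 = 0.1458.
To 2 decimal places, D = 0.15.

0.15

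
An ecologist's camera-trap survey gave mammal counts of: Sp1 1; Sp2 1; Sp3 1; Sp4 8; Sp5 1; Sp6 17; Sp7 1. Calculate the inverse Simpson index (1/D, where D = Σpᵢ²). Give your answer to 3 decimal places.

2.514

Total N = 1+1+1+8+1+17+1 = 30, so the proportions are 0.033333, 0.033333, 0.033333, 0.266667, 0.033333, 0.566667, 0.033333 (working shown to 6 dp, full precision carried).
D = 0.033333² + 0.033333² + 0.033333² + 0.266667² + 0.033333² + 0.566667² + 0.033333² = 0.001111 + 0.001111 + 0.001111 + 0.071111 + 0.001111 + 0.321111 + 0.001111 = 0.397778.
So 1/D = 2.51397, i.e. 2.514 to 3 decimal places.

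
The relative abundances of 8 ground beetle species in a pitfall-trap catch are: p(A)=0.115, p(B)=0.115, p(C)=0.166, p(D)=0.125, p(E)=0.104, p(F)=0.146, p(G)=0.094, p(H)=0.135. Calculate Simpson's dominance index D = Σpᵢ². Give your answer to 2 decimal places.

0.13

D = 0.115² + 0.115² + 0.166² + 0.125² + 0.104² + 0.146² + 0.094² + 0.135² = 0.0132 + 0.0132 + 0.0276 + 0.0156 + 0.0108 + 0.0213 + 0.0088 + 0.0182 = 0.1288 (working shown to 4 dp, full precision carried).
To 2 decimal places, D = 0.13.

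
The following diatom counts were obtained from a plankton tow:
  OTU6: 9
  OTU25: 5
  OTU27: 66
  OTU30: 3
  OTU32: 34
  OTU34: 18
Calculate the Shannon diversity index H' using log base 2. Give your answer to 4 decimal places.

1.9520

Total N = 9+5+66+3+34+18 = 135, so the proportions are 0.066667, 0.037037, 0.488889, 0.022222, 0.251852, 0.133333 (working shown to 6 dp, full precision carried).
Each pᵢ log₂ pᵢ term: 0.066667×(-3.906891)=-0.260459, 0.037037×(-4.754888)=-0.176107, 0.488889×(-1.032421)=-0.504739, 0.022222×(-5.491853)=-0.122041, 0.251852×(-1.989353)=-0.501022, 0.133333×(-2.906891)=-0.387585.
Sum = -1.951954, so H' = 1.9520.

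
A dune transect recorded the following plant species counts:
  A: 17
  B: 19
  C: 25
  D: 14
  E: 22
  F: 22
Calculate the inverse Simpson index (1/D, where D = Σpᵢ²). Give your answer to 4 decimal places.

Total N = 17+19+25+14+22+22 = 119, so the proportions are 0.14285714, 0.15966387, 0.21008403, 0.11764706, 0.18487395, 0.18487395 (working shown to 8 dp, full precision carried).
D = 0.14285714² + 0.15966387² + 0.21008403² + 0.11764706² + 0.18487395² + 0.18487395² = 0.02040816 + 0.02549255 + 0.04413530 + 0.01384083 + 0.03417838 + 0.03417838 = 0.17223360.
So 1/D = 5.806068, i.e. 5.8061 to 4 decimal places.

5.8061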